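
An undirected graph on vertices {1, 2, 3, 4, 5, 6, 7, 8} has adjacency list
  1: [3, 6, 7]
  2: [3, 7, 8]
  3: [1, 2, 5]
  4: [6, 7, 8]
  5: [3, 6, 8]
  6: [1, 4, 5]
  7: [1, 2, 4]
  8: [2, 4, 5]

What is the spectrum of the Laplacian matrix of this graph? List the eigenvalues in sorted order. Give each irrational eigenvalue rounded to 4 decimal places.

[0, 2, 2, 2, 4, 4, 4, 6]

Each diagonal entry of L is the vertex degree and each off-diagonal entry is -1 where an edge is present, 0 otherwise; in the order [1, 2, 3, 4, 5, 6, 7, 8] the diagonal is [3, 3, 3, 3, 3, 3, 3, 3]. Diagonalising L (or applying a numerical eigensolver to the 8x8 matrix) gives the spectrum above. The single zero eigenvalue shows the graph is connected. The eigenvalues sum to 24, which equals trace(L) = 2|E|. There is one zero in the spectrum, matching the 1 component.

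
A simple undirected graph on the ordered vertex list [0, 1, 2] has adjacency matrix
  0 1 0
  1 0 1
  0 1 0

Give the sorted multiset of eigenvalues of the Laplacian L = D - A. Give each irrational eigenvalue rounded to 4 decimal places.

[0, 1, 3]

Reading degrees in the order [0, 1, 2] gives [1, 2, 1]; set D = diag(1, 2, 1) and form L = D - A. Since every row of L sums to 0, the all-ones vector is in the kernel and 0 is an eigenvalue. The single zero eigenvalue shows the graph is connected. The eigenvalues sum to 4, which equals trace(L) = 2|E|.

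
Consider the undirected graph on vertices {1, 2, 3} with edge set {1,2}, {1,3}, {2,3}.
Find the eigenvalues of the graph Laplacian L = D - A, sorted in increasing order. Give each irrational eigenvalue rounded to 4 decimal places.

[0, 3, 3]

Reading degrees in the order [1, 2, 3] gives [2, 2, 2]; set D = diag(2, 2, 2) and form L = D - A. Diagonalising L (or applying a numerical eigensolver to the 3x3 matrix) gives the spectrum above. By the matrix-tree theorem the graph has (1/3) * product of the nonzero eigenvalues = 3 spanning trees.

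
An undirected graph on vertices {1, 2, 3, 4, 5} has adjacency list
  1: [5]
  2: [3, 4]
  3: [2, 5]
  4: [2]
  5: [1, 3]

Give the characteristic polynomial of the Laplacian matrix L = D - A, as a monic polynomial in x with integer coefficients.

x^5 - 8x^4 + 21x^3 - 20x^2 + 5x

Each diagonal entry of L is the vertex degree and each off-diagonal entry is -1 where an edge is present, 0 otherwise; in the order [1, 2, 3, 4, 5] the diagonal is [1, 2, 2, 1, 2]. Computing det(xI - L) by cofactor expansion (or equivalently via sum-over-permutations) gives x^5 - 8x^4 + 21x^3 - 20x^2 + 5x. The constant term is 0 because L is singular (the all-ones vector lies in its kernel). The largest eigenvalue, 3.6180, is at most the vertex count 5.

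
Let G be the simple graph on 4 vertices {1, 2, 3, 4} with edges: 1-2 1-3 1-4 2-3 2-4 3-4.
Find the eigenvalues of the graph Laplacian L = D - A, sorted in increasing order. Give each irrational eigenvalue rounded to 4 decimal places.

[0, 4, 4, 4]

With the vertex order [1, 2, 3, 4], the degrees are [3, 3, 3, 3], giving D = diag(3, 3, 3, 3) and L = D - A. L is symmetric positive semidefinite, so every eigenvalue is real and nonnegative.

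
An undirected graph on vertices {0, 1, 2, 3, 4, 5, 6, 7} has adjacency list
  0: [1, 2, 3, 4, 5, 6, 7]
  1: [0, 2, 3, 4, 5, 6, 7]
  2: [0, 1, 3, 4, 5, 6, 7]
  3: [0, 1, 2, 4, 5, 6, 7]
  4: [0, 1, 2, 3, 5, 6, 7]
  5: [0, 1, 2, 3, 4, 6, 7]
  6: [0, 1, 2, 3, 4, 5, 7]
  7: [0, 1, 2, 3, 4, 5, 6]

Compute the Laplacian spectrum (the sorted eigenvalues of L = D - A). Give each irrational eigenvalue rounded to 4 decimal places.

Reading degrees in the order [0, 1, 2, 3, 4, 5, 6, 7] gives [7, 7, 7, 7, 7, 7, 7, 7]; set D = diag(7, 7, 7, 7, 7, 7, 7, 7) and form L = D - A. L is symmetric positive semidefinite, so every eigenvalue is real and nonnegative. The single zero eigenvalue shows the graph is connected. The eigenvalues sum to 56, which equals trace(L) = 2|E|.

[0, 8, 8, 8, 8, 8, 8, 8]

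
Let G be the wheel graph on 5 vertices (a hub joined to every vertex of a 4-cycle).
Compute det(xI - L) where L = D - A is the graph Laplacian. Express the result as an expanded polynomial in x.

x^5 - 16x^4 + 94x^3 - 240x^2 + 225x

The graph has 5 vertices and degree multiset [4, 3, 3, 3, 3]; D is the diagonal matrix of degrees and L = D - A. L has integer entries, so p(x) = det(xI - L) has integer coefficients. Expanding the determinant yields x^5 - 16x^4 + 94x^3 - 240x^2 + 225x. The constant term is 0 because L is singular (the all-ones vector lies in its kernel).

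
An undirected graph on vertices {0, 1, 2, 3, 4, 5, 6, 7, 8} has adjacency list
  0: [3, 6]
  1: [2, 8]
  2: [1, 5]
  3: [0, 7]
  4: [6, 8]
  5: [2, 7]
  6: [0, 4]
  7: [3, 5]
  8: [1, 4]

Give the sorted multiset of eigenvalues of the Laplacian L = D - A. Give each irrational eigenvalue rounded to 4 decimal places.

Reading degrees in the order [0, 1, 2, 3, 4, 5, 6, 7, 8] gives [2, 2, 2, 2, 2, 2, 2, 2, 2]; set D = diag(2, 2, 2, 2, 2, 2, 2, 2, 2) and form L = D - A. The multiplicity of 0 as a Laplacian eigenvalue equals the number of connected components. The single zero eigenvalue shows the graph is connected. The eigenvalues sum to 18, which equals trace(L) = 2|E|.

[0, 0.4679, 0.4679, 1.6527, 1.6527, 3, 3, 3.8794, 3.8794]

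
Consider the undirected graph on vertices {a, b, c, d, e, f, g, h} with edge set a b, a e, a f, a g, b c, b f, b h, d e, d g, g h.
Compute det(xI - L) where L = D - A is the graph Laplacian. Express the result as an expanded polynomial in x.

With the vertex order [a, b, c, d, e, f, g, h], the degrees are [4, 4, 1, 2, 2, 2, 3, 2], giving D = diag(4, 4, 1, 2, 2, 2, 3, 2) and L = D - A. Computing det(xI - L) by cofactor expansion (or equivalently via sum-over-permutations) gives x^8 - 20x^7 + 161x^6 - 672x^5 + 1560x^4 - 2000x^3 + 1302x^2 - 328x. The coefficient of x^7 equals -trace(L) = -20, matching the sum of degrees. By the matrix-tree theorem the graph has (1/8) * product of the nonzero eigenvalues = 41 spanning trees.

x^8 - 20x^7 + 161x^6 - 672x^5 + 1560x^4 - 2000x^3 + 1302x^2 - 328x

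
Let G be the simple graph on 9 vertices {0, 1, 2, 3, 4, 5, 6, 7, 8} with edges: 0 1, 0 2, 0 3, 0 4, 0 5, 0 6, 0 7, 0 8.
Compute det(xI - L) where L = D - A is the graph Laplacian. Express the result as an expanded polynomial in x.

Each diagonal entry of L is the vertex degree and each off-diagonal entry is -1 where an edge is present, 0 otherwise; in the order [0, 1, 2, 3, 4, 5, 6, 7, 8] the diagonal is [8, 1, 1, 1, 1, 1, 1, 1, 1]. The eigenvalues of L are [0, 1, 1, 1, 1, 1, 1, 1, 9]; the characteristic polynomial is the product of (x - lambda_i), which multiplies out to x^9 - 16x^8 + 84x^7 - 224x^6 + 350x^5 - 336x^4 + 196x^3 - 64x^2 + 9x. The constant term is 0 because L is singular (the all-ones vector lies in its kernel). There is one zero in the spectrum, matching the 1 component. By the matrix-tree theorem the graph has (1/9) * product of the nonzero eigenvalues = 1 spanning tree.

x^9 - 16x^8 + 84x^7 - 224x^6 + 350x^5 - 336x^4 + 196x^3 - 64x^2 + 9x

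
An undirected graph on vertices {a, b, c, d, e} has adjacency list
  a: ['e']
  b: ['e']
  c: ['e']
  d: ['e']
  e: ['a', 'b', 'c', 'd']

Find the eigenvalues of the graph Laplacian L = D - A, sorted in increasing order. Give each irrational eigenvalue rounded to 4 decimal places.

With the vertex order [a, b, c, d, e], the degrees are [1, 1, 1, 1, 4], giving D = diag(1, 1, 1, 1, 4) and L = D - A. L is symmetric positive semidefinite, so every eigenvalue is real and nonnegative. There is one zero in the spectrum, matching the 1 component.

[0, 1, 1, 1, 5]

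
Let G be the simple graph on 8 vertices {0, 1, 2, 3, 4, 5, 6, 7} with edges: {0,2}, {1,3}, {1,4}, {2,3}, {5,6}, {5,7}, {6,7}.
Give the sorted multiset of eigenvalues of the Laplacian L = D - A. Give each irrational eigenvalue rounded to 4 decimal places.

Each diagonal entry of L is the vertex degree and each off-diagonal entry is -1 where an edge is present, 0 otherwise; in the order [0, 1, 2, 3, 4, 5, 6, 7] the diagonal is [1, 2, 2, 2, 1, 2, 2, 2]. The multiplicity of 0 as a Laplacian eigenvalue equals the number of connected components. The 2 zero eigenvalues correspond to the 2 connected components. There are 2 zeros in the spectrum, matching the 2 components.

[0, 0, 0.3820, 1.3820, 2.6180, 3, 3, 3.6180]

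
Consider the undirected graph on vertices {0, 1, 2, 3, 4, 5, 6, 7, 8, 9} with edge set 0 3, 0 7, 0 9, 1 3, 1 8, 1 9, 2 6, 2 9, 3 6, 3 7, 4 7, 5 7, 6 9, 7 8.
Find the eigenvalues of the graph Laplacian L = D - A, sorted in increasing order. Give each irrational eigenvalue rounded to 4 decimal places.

[0, 0.5858, 1, 1.2776, 2.1325, 3.1142, 3.4142, 4.1967, 5.8914, 6.3876]

Reading degrees in the order [0, 1, 2, 3, 4, 5, 6, 7, 8, 9] gives [3, 3, 2, 4, 1, 1, 3, 5, 2, 4]; set D = diag(3, 3, 2, 4, 1, 1, 3, 5, 2, 4) and form L = D - A. Since every row of L sums to 0, the all-ones vector is in the kernel and 0 is an eigenvalue. The single zero eigenvalue shows the graph is connected.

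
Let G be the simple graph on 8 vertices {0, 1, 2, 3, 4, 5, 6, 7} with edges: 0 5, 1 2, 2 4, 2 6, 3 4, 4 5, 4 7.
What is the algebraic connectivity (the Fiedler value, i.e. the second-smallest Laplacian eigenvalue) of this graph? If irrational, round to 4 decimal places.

Each diagonal entry of L is the vertex degree and each off-diagonal entry is -1 where an edge is present, 0 otherwise; in the order [0, 1, 2, 3, 4, 5, 6, 7] the diagonal is [1, 1, 3, 1, 4, 2, 1, 1]. Computing the eigenvalues of L and sorting gives [0, 0.3187, 0.5858, 1, 1, 2.3579, 3.4142, 5.3234]. The Fiedler value lambda_2 = 0.3187 is strictly positive, so the graph is connected. By the matrix-tree theorem the graph has (1/8) * product of the nonzero eigenvalues = 1 spanning tree. The eigenvalues sum to 14, which equals trace(L) = 2|E|.

0.3187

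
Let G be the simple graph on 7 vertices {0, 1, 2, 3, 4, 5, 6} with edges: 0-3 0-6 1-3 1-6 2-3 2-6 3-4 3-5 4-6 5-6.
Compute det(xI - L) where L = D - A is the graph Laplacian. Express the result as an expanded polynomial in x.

With the vertex order [0, 1, 2, 3, 4, 5, 6], the degrees are [2, 2, 2, 5, 2, 2, 5], giving D = diag(2, 2, 2, 5, 2, 2, 5) and L = D - A. L has integer entries, so p(x) = det(xI - L) has integer coefficients. Expanding the determinant yields x^7 - 20x^6 + 155x^5 - 600x^4 + 1240x^3 - 1312x^2 + 560x. The constant term is 0 because L is singular (the all-ones vector lies in its kernel). By the matrix-tree theorem the graph has (1/7) * product of the nonzero eigenvalues = 80 spanning trees.

x^7 - 20x^6 + 155x^5 - 600x^4 + 1240x^3 - 1312x^2 + 560x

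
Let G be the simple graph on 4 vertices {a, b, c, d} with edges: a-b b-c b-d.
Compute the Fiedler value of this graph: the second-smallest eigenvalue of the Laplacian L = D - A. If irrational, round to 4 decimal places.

Reading degrees in the order [a, b, c, d] gives [1, 3, 1, 1]; set D = diag(1, 3, 1, 1) and form L = D - A. Computing the eigenvalues of L and sorting gives [0, 1, 1, 4]. The Fiedler value lambda_2 = 1 is strictly positive, so the graph is connected. The eigenvalues sum to 6, which equals trace(L) = 2|E|.

1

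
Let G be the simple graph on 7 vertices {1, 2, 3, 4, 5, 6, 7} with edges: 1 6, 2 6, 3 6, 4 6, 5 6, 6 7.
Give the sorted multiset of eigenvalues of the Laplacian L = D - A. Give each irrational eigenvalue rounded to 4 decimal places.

[0, 1, 1, 1, 1, 1, 7]

With the vertex order [1, 2, 3, 4, 5, 6, 7], the degrees are [1, 1, 1, 1, 1, 6, 1], giving D = diag(1, 1, 1, 1, 1, 6, 1) and L = D - A. The multiplicity of 0 as a Laplacian eigenvalue equals the number of connected components. The single zero eigenvalue shows the graph is connected.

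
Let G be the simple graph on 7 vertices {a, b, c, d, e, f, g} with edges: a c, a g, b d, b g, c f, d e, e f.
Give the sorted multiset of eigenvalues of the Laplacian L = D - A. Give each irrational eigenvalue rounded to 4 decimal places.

With the vertex order [a, b, c, d, e, f, g], the degrees are [2, 2, 2, 2, 2, 2, 2], giving D = diag(2, 2, 2, 2, 2, 2, 2) and L = D - A. Since every row of L sums to 0, the all-ones vector is in the kernel and 0 is an eigenvalue. The single zero eigenvalue shows the graph is connected. The eigenvalues sum to 14, which equals trace(L) = 2|E|. By the matrix-tree theorem the graph has (1/7) * product of the nonzero eigenvalues = 7 spanning trees.

[0, 0.7530, 0.7530, 2.4450, 2.4450, 3.8019, 3.8019]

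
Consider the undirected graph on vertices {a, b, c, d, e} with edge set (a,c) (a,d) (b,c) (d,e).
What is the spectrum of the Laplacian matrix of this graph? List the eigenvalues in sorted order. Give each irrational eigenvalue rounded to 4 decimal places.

[0, 0.3820, 1.3820, 2.6180, 3.6180]

Each diagonal entry of L is the vertex degree and each off-diagonal entry is -1 where an edge is present, 0 otherwise; in the order [a, b, c, d, e] the diagonal is [2, 1, 2, 2, 1]. Since every row of L sums to 0, the all-ones vector is in the kernel and 0 is an eigenvalue. The single zero eigenvalue shows the graph is connected.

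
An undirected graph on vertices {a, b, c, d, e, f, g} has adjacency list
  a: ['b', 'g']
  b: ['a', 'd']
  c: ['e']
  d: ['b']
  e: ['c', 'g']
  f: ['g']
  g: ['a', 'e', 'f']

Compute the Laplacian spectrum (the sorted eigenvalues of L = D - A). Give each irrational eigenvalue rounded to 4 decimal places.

[0, 0.2603, 0.6262, 1.4055, 2.2742, 3.0996, 4.3342]

With the vertex order [a, b, c, d, e, f, g], the degrees are [2, 2, 1, 1, 2, 1, 3], giving D = diag(2, 2, 1, 1, 2, 1, 3) and L = D - A. Diagonalising L (or applying a numerical eigensolver to the 7x7 matrix) gives the spectrum above. The single zero eigenvalue shows the graph is connected. By the matrix-tree theorem the graph has (1/7) * product of the nonzero eigenvalues = 1 spanning tree.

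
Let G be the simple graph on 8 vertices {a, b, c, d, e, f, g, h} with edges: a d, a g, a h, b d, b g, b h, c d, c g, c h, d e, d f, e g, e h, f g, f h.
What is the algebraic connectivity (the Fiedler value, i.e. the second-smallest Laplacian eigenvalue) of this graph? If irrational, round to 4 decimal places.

With the vertex order [a, b, c, d, e, f, g, h], the degrees are [3, 3, 3, 5, 3, 3, 5, 5], giving D = diag(3, 3, 3, 5, 3, 3, 5, 5) and L = D - A. The smallest Laplacian eigenvalue is always 0. The next one, lambda_2 = 3, measures how hard the graph is to disconnect: larger values mean better connectivity. The largest eigenvalue, 8, is at most the vertex count 8.

3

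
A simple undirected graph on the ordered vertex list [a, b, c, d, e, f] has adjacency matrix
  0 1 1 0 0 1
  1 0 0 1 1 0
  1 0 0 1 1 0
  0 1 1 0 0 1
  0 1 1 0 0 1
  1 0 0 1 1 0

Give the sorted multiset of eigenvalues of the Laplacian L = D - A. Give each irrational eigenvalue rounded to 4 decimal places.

Reading degrees in the order [a, b, c, d, e, f] gives [3, 3, 3, 3, 3, 3]; set D = diag(3, 3, 3, 3, 3, 3) and form L = D - A. Since every row of L sums to 0, the all-ones vector is in the kernel and 0 is an eigenvalue. The single zero eigenvalue shows the graph is connected.

[0, 3, 3, 3, 3, 6]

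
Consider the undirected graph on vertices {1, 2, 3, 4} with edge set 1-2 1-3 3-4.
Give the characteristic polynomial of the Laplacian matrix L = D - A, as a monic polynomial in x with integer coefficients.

x^4 - 6x^3 + 10x^2 - 4x

Each diagonal entry of L is the vertex degree and each off-diagonal entry is -1 where an edge is present, 0 otherwise; in the order [1, 2, 3, 4] the diagonal is [2, 1, 2, 1]. L has integer entries, so p(x) = det(xI - L) has integer coefficients. Expanding the determinant yields x^4 - 6x^3 + 10x^2 - 4x. Since p(0) = det(-L) = 0, x divides p(x). The eigenvalues sum to 6, which equals trace(L) = 2|E|.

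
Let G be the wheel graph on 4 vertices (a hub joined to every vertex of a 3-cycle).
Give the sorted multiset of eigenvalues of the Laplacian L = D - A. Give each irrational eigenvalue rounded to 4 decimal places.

[0, 4, 4, 4]

The graph has 4 vertices and degree multiset [3, 3, 3, 3]; D is the diagonal matrix of degrees and L = D - A. L is symmetric positive semidefinite, so every eigenvalue is real and nonnegative. The single zero eigenvalue shows the graph is connected. There is one zero in the spectrum, matching the 1 component.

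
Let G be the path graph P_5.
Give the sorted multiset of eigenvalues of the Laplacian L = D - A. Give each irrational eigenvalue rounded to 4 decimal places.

The graph has 5 vertices and degree multiset [2, 2, 2, 1, 1]; D is the diagonal matrix of degrees and L = D - A. Diagonalising L (or applying a numerical eigensolver to the 5x5 matrix) gives the spectrum above. The single zero eigenvalue shows the graph is connected. By the matrix-tree theorem the graph has (1/5) * product of the nonzero eigenvalues = 1 spanning tree.

[0, 0.3820, 1.3820, 2.6180, 3.6180]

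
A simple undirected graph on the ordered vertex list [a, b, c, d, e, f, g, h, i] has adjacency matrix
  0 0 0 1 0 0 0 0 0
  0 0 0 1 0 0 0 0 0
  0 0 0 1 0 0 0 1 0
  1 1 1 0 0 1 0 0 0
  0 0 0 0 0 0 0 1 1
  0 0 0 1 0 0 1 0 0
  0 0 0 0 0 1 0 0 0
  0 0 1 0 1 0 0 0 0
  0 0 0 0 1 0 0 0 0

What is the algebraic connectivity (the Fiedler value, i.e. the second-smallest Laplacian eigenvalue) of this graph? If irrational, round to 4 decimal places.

Each diagonal entry of L is the vertex degree and each off-diagonal entry is -1 where an edge is present, 0 otherwise; in the order [a, b, c, d, e, f, g, h, i] the diagonal is [1, 1, 2, 4, 2, 2, 1, 2, 1]. Computing the eigenvalues of L and sorting gives [0, 0.1774, 0.5242, 1, 1, 2.1609, 2.4961, 3.4670, 5.1743]. The Fiedler value lambda_2 = 0.1774 is strictly positive, so the graph is connected. The eigenvalues sum to 16, which equals trace(L) = 2|E|. The largest eigenvalue, 5.1743, is at most the vertex count 9.

0.1774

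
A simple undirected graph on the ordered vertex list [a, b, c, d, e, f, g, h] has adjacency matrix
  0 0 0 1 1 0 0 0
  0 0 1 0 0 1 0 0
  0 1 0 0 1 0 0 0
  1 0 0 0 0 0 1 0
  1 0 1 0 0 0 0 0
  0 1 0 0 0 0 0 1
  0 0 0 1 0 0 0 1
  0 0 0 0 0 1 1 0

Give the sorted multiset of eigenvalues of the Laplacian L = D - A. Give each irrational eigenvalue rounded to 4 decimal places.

[0, 0.5858, 0.5858, 2, 2, 3.4142, 3.4142, 4]

Each diagonal entry of L is the vertex degree and each off-diagonal entry is -1 where an edge is present, 0 otherwise; in the order [a, b, c, d, e, f, g, h] the diagonal is [2, 2, 2, 2, 2, 2, 2, 2]. Diagonalising L (or applying a numerical eigensolver to the 8x8 matrix) gives the spectrum above. The single zero eigenvalue shows the graph is connected.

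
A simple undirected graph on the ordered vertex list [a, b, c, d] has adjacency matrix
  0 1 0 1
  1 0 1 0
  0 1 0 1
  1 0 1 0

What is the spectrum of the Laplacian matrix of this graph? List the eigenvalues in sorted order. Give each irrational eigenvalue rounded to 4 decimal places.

Reading degrees in the order [a, b, c, d] gives [2, 2, 2, 2]; set D = diag(2, 2, 2, 2) and form L = D - A. L is symmetric positive semidefinite, so every eigenvalue is real and nonnegative. The eigenvalues sum to 8, which equals trace(L) = 2|E|. There is one zero in the spectrum, matching the 1 component.

[0, 2, 2, 4]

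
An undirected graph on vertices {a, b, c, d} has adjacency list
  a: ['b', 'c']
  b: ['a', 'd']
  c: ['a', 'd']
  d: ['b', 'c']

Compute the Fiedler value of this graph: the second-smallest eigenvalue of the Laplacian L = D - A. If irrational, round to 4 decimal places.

2

With the vertex order [a, b, c, d], the degrees are [2, 2, 2, 2], giving D = diag(2, 2, 2, 2) and L = D - A. The smallest Laplacian eigenvalue is always 0. The next one, lambda_2 = 2, measures how hard the graph is to disconnect: larger values mean better connectivity. By the matrix-tree theorem the graph has (1/4) * product of the nonzero eigenvalues = 4 spanning trees.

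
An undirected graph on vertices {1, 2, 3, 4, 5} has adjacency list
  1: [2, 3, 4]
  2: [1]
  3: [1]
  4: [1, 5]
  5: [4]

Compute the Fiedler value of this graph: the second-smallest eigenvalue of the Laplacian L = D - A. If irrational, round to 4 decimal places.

0.5188

Reading degrees in the order [1, 2, 3, 4, 5] gives [3, 1, 1, 2, 1]; set D = diag(3, 1, 1, 2, 1) and form L = D - A. Computing the eigenvalues of L and sorting gives [0, 0.5188, 1, 2.3111, 4.1701]. The Fiedler value lambda_2 = 0.5188 is strictly positive, so the graph is connected. The largest eigenvalue, 4.1701, is at most the vertex count 5. The eigenvalues sum to 8, which equals trace(L) = 2|E|.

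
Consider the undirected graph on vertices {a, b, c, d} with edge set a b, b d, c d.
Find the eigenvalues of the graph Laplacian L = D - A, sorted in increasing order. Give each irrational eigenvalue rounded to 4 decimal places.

[0, 0.5858, 2, 3.4142]

Each diagonal entry of L is the vertex degree and each off-diagonal entry is -1 where an edge is present, 0 otherwise; in the order [a, b, c, d] the diagonal is [1, 2, 1, 2]. The multiplicity of 0 as a Laplacian eigenvalue equals the number of connected components. The eigenvalues sum to 6, which equals trace(L) = 2|E|.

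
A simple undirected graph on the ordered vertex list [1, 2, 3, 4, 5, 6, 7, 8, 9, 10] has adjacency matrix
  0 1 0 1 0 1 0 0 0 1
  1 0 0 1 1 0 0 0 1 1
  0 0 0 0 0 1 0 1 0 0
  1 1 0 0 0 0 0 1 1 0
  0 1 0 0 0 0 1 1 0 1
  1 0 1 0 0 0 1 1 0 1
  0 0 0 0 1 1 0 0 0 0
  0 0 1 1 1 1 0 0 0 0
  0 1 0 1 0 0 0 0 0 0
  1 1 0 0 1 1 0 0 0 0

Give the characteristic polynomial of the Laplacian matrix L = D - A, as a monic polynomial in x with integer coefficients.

x^10 - 36x^9 + 559x^8 - 4900x^7 + 26636x^6 - 92782x^5 + 206265x^4 - 280952x^3 + 211785x^2 - 67030x

Each diagonal entry of L is the vertex degree and each off-diagonal entry is -1 where an edge is present, 0 otherwise; in the order [1, 2, 3, 4, 5, 6, 7, 8, 9, 10] the diagonal is [4, 5, 2, 4, 4, 5, 2, 4, 2, 4]. L has integer entries, so p(x) = det(xI - L) has integer coefficients. Expanding the determinant yields x^10 - 36x^9 + 559x^8 - 4900x^7 + 26636x^6 - 92782x^5 + 206265x^4 - 280952x^3 + 211785x^2 - 67030x. The coefficient of x^9 equals -trace(L) = -36, matching the sum of degrees. By the matrix-tree theorem the graph has (1/10) * product of the nonzero eigenvalues = 6703 spanning trees. The largest eigenvalue, 6.7906, is at most the vertex count 10.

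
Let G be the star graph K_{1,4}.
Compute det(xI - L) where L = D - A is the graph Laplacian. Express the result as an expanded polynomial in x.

x^5 - 8x^4 + 18x^3 - 16x^2 + 5x

The graph has 5 vertices and degree multiset [4, 1, 1, 1, 1]; D is the diagonal matrix of degrees and L = D - A. The eigenvalues of L are [0, 1, 1, 1, 5]; the characteristic polynomial is the product of (x - lambda_i), which multiplies out to x^5 - 8x^4 + 18x^3 - 16x^2 + 5x. Since p(0) = det(-L) = 0, x divides p(x). The eigenvalues sum to 8, which equals trace(L) = 2|E|. There is one zero in the spectrum, matching the 1 component.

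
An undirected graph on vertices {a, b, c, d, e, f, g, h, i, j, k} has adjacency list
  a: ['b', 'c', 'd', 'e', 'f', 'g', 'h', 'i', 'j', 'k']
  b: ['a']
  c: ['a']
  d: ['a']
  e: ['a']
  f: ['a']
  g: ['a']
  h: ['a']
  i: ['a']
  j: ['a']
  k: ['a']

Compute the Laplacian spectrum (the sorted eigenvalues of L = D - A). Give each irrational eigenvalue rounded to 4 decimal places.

[0, 1, 1, 1, 1, 1, 1, 1, 1, 1, 11]

Each diagonal entry of L is the vertex degree and each off-diagonal entry is -1 where an edge is present, 0 otherwise; in the order [a, b, c, d, e, f, g, h, i, j, k] the diagonal is [10, 1, 1, 1, 1, 1, 1, 1, 1, 1, 1]. Since every row of L sums to 0, the all-ones vector is in the kernel and 0 is an eigenvalue. The single zero eigenvalue shows the graph is connected. There is one zero in the spectrum, matching the 1 component. The largest eigenvalue, 11, is at most the vertex count 11.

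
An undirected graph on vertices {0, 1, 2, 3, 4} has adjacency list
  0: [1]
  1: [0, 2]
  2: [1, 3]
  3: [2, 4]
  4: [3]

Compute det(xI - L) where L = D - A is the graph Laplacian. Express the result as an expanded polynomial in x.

x^5 - 8x^4 + 21x^3 - 20x^2 + 5x

Each diagonal entry of L is the vertex degree and each off-diagonal entry is -1 where an edge is present, 0 otherwise; in the order [0, 1, 2, 3, 4] the diagonal is [1, 2, 2, 2, 1]. Computing det(xI - L) by cofactor expansion (or equivalently via sum-over-permutations) gives x^5 - 8x^4 + 21x^3 - 20x^2 + 5x. Since p(0) = det(-L) = 0, x divides p(x). The largest eigenvalue, 3.6180, is at most the vertex count 5.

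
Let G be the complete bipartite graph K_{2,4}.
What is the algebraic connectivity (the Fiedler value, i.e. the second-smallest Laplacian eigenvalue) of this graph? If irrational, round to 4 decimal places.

2

The graph has 6 vertices and degree multiset [4, 4, 2, 2, 2, 2]; D is the diagonal matrix of degrees and L = D - A. The smallest Laplacian eigenvalue is always 0. The next one, lambda_2 = 2, measures how hard the graph is to disconnect: larger values mean better connectivity.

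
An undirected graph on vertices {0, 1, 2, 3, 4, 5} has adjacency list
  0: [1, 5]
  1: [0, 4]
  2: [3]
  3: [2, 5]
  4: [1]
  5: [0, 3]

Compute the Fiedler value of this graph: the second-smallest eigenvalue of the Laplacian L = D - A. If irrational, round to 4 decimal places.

0.2679

Reading degrees in the order [0, 1, 2, 3, 4, 5] gives [2, 2, 1, 2, 1, 2]; set D = diag(2, 2, 1, 2, 1, 2) and form L = D - A. The smallest Laplacian eigenvalue is always 0. The next one, lambda_2 = 0.2679, measures how hard the graph is to disconnect: larger values mean better connectivity.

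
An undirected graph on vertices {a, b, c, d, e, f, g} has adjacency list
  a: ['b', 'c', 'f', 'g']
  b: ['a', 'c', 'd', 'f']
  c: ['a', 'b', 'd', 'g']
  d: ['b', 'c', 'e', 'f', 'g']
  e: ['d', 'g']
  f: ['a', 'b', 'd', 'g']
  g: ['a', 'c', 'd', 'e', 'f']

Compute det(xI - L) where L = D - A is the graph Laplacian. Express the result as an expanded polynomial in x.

With the vertex order [a, b, c, d, e, f, g], the degrees are [4, 4, 4, 5, 2, 4, 5], giving D = diag(4, 4, 4, 5, 2, 4, 5) and L = D - A. L has integer entries, so p(x) = det(xI - L) has integer coefficients. Expanding the determinant yields x^7 - 28x^6 + 319x^5 - 1886x^4 + 6071x^3 - 10004x^2 + 6496x. The coefficient of x^6 equals -trace(L) = -28, matching the sum of degrees.

x^7 - 28x^6 + 319x^5 - 1886x^4 + 6071x^3 - 10004x^2 + 6496x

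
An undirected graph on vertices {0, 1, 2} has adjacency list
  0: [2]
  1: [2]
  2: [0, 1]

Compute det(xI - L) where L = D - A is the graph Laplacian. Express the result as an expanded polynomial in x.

Each diagonal entry of L is the vertex degree and each off-diagonal entry is -1 where an edge is present, 0 otherwise; in the order [0, 1, 2] the diagonal is [1, 1, 2]. Computing det(xI - L) by cofactor expansion (or equivalently via sum-over-permutations) gives x^3 - 4x^2 + 3x. The constant term is 0 because L is singular (the all-ones vector lies in its kernel). The largest eigenvalue, 3, is at most the vertex count 3.

x^3 - 4x^2 + 3x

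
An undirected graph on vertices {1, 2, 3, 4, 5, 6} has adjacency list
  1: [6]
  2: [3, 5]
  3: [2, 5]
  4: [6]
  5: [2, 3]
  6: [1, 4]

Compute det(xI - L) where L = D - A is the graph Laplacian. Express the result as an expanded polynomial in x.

x^6 - 10x^5 + 36x^4 - 54x^3 + 27x^2

Reading degrees in the order [1, 2, 3, 4, 5, 6] gives [1, 2, 2, 1, 2, 2]; set D = diag(1, 2, 2, 1, 2, 2) and form L = D - A. The eigenvalues of L are [0, 0, 1, 3, 3, 3]; the characteristic polynomial is the product of (x - lambda_i), which multiplies out to x^6 - 10x^5 + 36x^4 - 54x^3 + 27x^2. The constant term is 0 because L is singular (the all-ones vector lies in its kernel).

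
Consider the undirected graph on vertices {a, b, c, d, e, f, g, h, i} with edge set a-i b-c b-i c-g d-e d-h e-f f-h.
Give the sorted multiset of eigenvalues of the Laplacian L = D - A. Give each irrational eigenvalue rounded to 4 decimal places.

With the vertex order [a, b, c, d, e, f, g, h, i], the degrees are [1, 2, 2, 2, 2, 2, 1, 2, 2], giving D = diag(1, 2, 2, 2, 2, 2, 1, 2, 2) and L = D - A. L is symmetric positive semidefinite, so every eigenvalue is real and nonnegative. The 2 zero eigenvalues correspond to the 2 connected components. There are 2 zeros in the spectrum, matching the 2 components. The eigenvalues sum to 16, which equals trace(L) = 2|E|.

[0, 0, 0.3820, 1.3820, 2, 2, 2.6180, 3.6180, 4]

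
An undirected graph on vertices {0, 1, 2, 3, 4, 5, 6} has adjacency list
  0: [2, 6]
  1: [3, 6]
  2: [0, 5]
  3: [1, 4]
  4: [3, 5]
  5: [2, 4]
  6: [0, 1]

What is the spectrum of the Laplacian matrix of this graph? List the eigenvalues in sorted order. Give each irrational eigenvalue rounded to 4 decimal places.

With the vertex order [0, 1, 2, 3, 4, 5, 6], the degrees are [2, 2, 2, 2, 2, 2, 2], giving D = diag(2, 2, 2, 2, 2, 2, 2) and L = D - A. L is symmetric positive semidefinite, so every eigenvalue is real and nonnegative. The single zero eigenvalue shows the graph is connected. The eigenvalues sum to 14, which equals trace(L) = 2|E|.

[0, 0.7530, 0.7530, 2.4450, 2.4450, 3.8019, 3.8019]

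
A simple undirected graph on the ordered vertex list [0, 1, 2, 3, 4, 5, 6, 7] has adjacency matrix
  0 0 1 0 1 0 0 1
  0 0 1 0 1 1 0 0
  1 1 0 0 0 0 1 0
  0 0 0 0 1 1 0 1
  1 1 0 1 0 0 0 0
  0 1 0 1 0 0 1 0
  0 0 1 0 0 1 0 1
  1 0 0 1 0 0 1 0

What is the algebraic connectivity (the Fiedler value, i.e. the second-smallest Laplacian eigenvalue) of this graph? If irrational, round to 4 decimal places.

2

Each diagonal entry of L is the vertex degree and each off-diagonal entry is -1 where an edge is present, 0 otherwise; in the order [0, 1, 2, 3, 4, 5, 6, 7] the diagonal is [3, 3, 3, 3, 3, 3, 3, 3]. Computing the eigenvalues of L and sorting gives [0, 2, 2, 2, 4, 4, 4, 6]. The Fiedler value lambda_2 = 2 is strictly positive, so the graph is connected.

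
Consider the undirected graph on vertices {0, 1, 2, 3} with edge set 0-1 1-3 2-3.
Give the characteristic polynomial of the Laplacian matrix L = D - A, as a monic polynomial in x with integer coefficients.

With the vertex order [0, 1, 2, 3], the degrees are [1, 2, 1, 2], giving D = diag(1, 2, 1, 2) and L = D - A. Computing det(xI - L) by cofactor expansion (or equivalently via sum-over-permutations) gives x^4 - 6x^3 + 10x^2 - 4x. Since p(0) = det(-L) = 0, x divides p(x). The eigenvalues sum to 6, which equals trace(L) = 2|E|.

x^4 - 6x^3 + 10x^2 - 4x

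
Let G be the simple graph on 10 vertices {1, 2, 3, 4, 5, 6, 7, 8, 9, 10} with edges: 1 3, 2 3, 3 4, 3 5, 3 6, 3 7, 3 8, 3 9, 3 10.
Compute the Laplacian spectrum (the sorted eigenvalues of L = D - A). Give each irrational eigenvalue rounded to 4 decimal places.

With the vertex order [1, 2, 3, 4, 5, 6, 7, 8, 9, 10], the degrees are [1, 1, 9, 1, 1, 1, 1, 1, 1, 1], giving D = diag(1, 1, 9, 1, 1, 1, 1, 1, 1, 1) and L = D - A. L is symmetric positive semidefinite, so every eigenvalue is real and nonnegative. The largest eigenvalue, 10, is at most the vertex count 10. The eigenvalues sum to 18, which equals trace(L) = 2|E|.

[0, 1, 1, 1, 1, 1, 1, 1, 1, 10]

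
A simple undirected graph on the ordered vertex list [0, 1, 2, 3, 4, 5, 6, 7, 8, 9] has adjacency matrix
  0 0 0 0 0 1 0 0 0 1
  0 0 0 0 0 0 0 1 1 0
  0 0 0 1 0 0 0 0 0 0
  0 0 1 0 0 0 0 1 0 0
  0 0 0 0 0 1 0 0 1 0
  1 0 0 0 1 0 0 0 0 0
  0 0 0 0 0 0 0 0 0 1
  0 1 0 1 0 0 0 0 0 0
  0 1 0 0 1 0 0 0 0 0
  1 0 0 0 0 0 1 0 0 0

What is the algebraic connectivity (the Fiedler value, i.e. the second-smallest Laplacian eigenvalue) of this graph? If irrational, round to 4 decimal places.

Each diagonal entry of L is the vertex degree and each off-diagonal entry is -1 where an edge is present, 0 otherwise; in the order [0, 1, 2, 3, 4, 5, 6, 7, 8, 9] the diagonal is [2, 2, 1, 2, 2, 2, 1, 2, 2, 2]. The smallest Laplacian eigenvalue is always 0. The next one, lambda_2 = 0.0979, measures how hard the graph is to disconnect: larger values mean better connectivity. By the matrix-tree theorem the graph has (1/10) * product of the nonzero eigenvalues = 1 spanning tree.

0.0979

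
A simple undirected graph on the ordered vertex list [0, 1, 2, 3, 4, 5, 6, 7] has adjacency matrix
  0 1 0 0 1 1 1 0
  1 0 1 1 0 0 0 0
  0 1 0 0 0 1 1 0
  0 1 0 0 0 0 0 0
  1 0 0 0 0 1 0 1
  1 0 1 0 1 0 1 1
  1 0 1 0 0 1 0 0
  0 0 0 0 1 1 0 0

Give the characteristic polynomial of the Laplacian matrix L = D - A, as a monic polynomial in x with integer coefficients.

With the vertex order [0, 1, 2, 3, 4, 5, 6, 7], the degrees are [4, 3, 3, 1, 3, 5, 3, 2], giving D = diag(4, 3, 3, 1, 3, 5, 3, 2) and L = D - A. L has integer entries, so p(x) = det(xI - L) has integer coefficients. Expanding the determinant yields x^8 - 24x^7 + 235x^6 - 1208x^5 + 3484x^4 - 5546x^3 + 4390x^2 - 1272x. Since p(0) = det(-L) = 0, x divides p(x). By the matrix-tree theorem the graph has (1/8) * product of the nonzero eigenvalues = 159 spanning trees.

x^8 - 24x^7 + 235x^6 - 1208x^5 + 3484x^4 - 5546x^3 + 4390x^2 - 1272x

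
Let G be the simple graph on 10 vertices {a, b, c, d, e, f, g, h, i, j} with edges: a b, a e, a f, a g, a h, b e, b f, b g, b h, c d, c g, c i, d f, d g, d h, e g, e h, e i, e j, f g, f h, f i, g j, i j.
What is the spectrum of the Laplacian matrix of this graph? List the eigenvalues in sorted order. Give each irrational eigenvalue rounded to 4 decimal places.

[0, 2.2611, 2.4300, 4.1220, 4.6405, 5.7841, 6, 6.5146, 7.5911, 8.6566]

Each diagonal entry of L is the vertex degree and each off-diagonal entry is -1 where an edge is present, 0 otherwise; in the order [a, b, c, d, e, f, g, h, i, j] the diagonal is [5, 5, 3, 4, 6, 6, 7, 5, 4, 3]. L is symmetric positive semidefinite, so every eigenvalue is real and nonnegative. The eigenvalues sum to 48, which equals trace(L) = 2|E|. The largest eigenvalue, 8.6566, is at most the vertex count 10.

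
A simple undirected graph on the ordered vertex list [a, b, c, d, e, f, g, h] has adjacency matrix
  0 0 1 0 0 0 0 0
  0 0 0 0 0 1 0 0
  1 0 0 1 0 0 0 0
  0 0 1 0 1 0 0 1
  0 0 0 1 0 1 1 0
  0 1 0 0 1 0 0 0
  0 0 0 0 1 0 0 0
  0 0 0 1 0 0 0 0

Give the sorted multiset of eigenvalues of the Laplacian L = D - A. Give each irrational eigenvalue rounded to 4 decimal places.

[0, 0.2509, 0.5858, 0.7287, 2, 2.3349, 3.4142, 4.6855]

Reading degrees in the order [a, b, c, d, e, f, g, h] gives [1, 1, 2, 3, 3, 2, 1, 1]; set D = diag(1, 1, 2, 3, 3, 2, 1, 1) and form L = D - A. The multiplicity of 0 as a Laplacian eigenvalue equals the number of connected components. The single zero eigenvalue shows the graph is connected. The largest eigenvalue, 4.6855, is at most the vertex count 8.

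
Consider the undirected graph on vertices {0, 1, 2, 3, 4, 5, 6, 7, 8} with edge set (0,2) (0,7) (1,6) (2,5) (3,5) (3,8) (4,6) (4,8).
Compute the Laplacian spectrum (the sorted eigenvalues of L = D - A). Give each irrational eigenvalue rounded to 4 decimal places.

[0, 0.1206, 0.4679, 1, 1.6527, 2.3473, 3, 3.5321, 3.8794]

Reading degrees in the order [0, 1, 2, 3, 4, 5, 6, 7, 8] gives [2, 1, 2, 2, 2, 2, 2, 1, 2]; set D = diag(2, 1, 2, 2, 2, 2, 2, 1, 2) and form L = D - A. L is symmetric positive semidefinite, so every eigenvalue is real and nonnegative. By the matrix-tree theorem the graph has (1/9) * product of the nonzero eigenvalues = 1 spanning tree.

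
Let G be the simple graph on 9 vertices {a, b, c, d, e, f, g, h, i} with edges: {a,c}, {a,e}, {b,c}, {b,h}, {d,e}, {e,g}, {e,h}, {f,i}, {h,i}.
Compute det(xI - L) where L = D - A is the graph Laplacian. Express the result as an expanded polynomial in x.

With the vertex order [a, b, c, d, e, f, g, h, i], the degrees are [2, 2, 2, 1, 4, 1, 1, 3, 2], giving D = diag(2, 2, 2, 1, 4, 1, 1, 3, 2) and L = D - A. Computing det(xI - L) by cofactor expansion (or equivalently via sum-over-permutations) gives x^9 - 18x^8 + 131x^7 - 500x^6 + 1086x^5 - 1362x^4 + 953x^3 - 336x^2 + 45x. The constant term is 0 because L is singular (the all-ones vector lies in its kernel). By the matrix-tree theorem the graph has (1/9) * product of the nonzero eigenvalues = 5 spanning trees.

x^9 - 18x^8 + 131x^7 - 500x^6 + 1086x^5 - 1362x^4 + 953x^3 - 336x^2 + 45x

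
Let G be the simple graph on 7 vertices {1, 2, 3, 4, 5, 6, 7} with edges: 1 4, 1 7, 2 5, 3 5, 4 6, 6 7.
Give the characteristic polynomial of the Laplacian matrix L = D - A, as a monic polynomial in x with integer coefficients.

x^7 - 12x^6 + 55x^5 - 120x^4 + 124x^3 - 48x^2

With the vertex order [1, 2, 3, 4, 5, 6, 7], the degrees are [2, 1, 1, 2, 2, 2, 2], giving D = diag(2, 1, 1, 2, 2, 2, 2) and L = D - A. L has integer entries, so p(x) = det(xI - L) has integer coefficients. Expanding the determinant yields x^7 - 12x^6 + 55x^5 - 120x^4 + 124x^3 - 48x^2. The constant term is 0 because L is singular (the all-ones vector lies in its kernel).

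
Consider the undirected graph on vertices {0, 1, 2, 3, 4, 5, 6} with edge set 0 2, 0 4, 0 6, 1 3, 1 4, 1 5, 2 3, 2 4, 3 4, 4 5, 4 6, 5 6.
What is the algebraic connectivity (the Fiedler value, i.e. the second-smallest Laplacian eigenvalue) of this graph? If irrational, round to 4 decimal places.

2

With the vertex order [0, 1, 2, 3, 4, 5, 6], the degrees are [3, 3, 3, 3, 6, 3, 3], giving D = diag(3, 3, 3, 3, 6, 3, 3) and L = D - A. The smallest Laplacian eigenvalue is always 0. The next one, lambda_2 = 2, measures how hard the graph is to disconnect: larger values mean better connectivity. By the matrix-tree theorem the graph has (1/7) * product of the nonzero eigenvalues = 320 spanning trees.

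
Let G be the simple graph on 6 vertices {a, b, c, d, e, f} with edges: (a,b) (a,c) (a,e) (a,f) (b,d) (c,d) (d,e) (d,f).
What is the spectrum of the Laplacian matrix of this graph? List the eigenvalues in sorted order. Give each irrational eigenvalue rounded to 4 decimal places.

[0, 2, 2, 2, 4, 6]

Each diagonal entry of L is the vertex degree and each off-diagonal entry is -1 where an edge is present, 0 otherwise; in the order [a, b, c, d, e, f] the diagonal is [4, 2, 2, 4, 2, 2]. The multiplicity of 0 as a Laplacian eigenvalue equals the number of connected components. The single zero eigenvalue shows the graph is connected. The eigenvalues sum to 16, which equals trace(L) = 2|E|.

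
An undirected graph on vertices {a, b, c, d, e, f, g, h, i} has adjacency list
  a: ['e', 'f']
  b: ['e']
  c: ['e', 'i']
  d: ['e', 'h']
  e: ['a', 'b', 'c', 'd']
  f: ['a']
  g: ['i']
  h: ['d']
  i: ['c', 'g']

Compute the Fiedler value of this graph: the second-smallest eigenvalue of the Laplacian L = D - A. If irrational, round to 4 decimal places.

0.2398

Each diagonal entry of L is the vertex degree and each off-diagonal entry is -1 where an edge is present, 0 otherwise; in the order [a, b, c, d, e, f, g, h, i] the diagonal is [2, 1, 2, 2, 4, 1, 1, 1, 2]. The smallest Laplacian eigenvalue is always 0. The next one, lambda_2 = 0.2398, measures how hard the graph is to disconnect: larger values mean better connectivity. There is one zero in the spectrum, matching the 1 component.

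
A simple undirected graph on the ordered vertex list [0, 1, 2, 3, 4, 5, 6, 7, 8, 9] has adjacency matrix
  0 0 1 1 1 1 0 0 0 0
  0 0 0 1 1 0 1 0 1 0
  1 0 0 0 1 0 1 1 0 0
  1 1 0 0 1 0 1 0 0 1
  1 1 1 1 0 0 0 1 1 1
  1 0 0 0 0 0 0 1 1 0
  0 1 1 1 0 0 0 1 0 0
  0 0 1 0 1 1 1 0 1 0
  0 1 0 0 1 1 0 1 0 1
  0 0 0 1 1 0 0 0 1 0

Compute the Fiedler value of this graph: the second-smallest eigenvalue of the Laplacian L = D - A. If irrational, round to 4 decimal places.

Each diagonal entry of L is the vertex degree and each off-diagonal entry is -1 where an edge is present, 0 otherwise; in the order [0, 1, 2, 3, 4, 5, 6, 7, 8, 9] the diagonal is [4, 4, 4, 5, 7, 3, 4, 5, 5, 3]. The smallest Laplacian eigenvalue is always 0. The next one, lambda_2 = 2.2785, measures how hard the graph is to disconnect: larger values mean better connectivity. There is one zero in the spectrum, matching the 1 component.

2.2785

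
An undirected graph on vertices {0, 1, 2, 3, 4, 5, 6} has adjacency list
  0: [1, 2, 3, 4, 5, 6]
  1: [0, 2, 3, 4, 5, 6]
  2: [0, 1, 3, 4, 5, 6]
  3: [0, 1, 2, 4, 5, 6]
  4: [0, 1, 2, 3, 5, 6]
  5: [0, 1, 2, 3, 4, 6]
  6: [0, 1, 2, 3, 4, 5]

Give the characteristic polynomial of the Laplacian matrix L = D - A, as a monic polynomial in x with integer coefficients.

Each diagonal entry of L is the vertex degree and each off-diagonal entry is -1 where an edge is present, 0 otherwise; in the order [0, 1, 2, 3, 4, 5, 6] the diagonal is [6, 6, 6, 6, 6, 6, 6]. L has integer entries, so p(x) = det(xI - L) has integer coefficients. Expanding the determinant yields x^7 - 42x^6 + 735x^5 - 6860x^4 + 36015x^3 - 100842x^2 + 117649x. Since p(0) = det(-L) = 0, x divides p(x). The eigenvalues sum to 42, which equals trace(L) = 2|E|.

x^7 - 42x^6 + 735x^5 - 6860x^4 + 36015x^3 - 100842x^2 + 117649x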